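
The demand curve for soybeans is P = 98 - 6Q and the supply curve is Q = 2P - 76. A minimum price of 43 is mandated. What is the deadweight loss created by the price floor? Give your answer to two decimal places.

Rewriting supply in inverse form: P = 38 + 0.5Q.
Free-market equilibrium: 98 - 6Q = 38 + 0.5Q gives Q* = 9.2308, P* = 42.6154.
At P = 43, buyers demand (98 - 43)/6 = 9.1667 while sellers would supply more, so the quantity traded is 9.1667 at price 43.
The lost-trades triangle has base Q* - 9.1667 = 0.0641 and height equal to the gap between the curves at Q = 9.1667, which is 43 - 42.5833 = 0.4167. DWL = (1/2)(0.0641)(0.4167) = 0.0134.

0.01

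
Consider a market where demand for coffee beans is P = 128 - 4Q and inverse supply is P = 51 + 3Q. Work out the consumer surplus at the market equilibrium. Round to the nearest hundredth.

Set 128 - 4Q = 51 + 3Q, which gives 77 = 7Q, so Q* = 11 and P* = 128 - 4(11) = 84.
CS is the area between the demand curve and P* from 0 to Q*: (1/2)(11)(44) = 242.

242.00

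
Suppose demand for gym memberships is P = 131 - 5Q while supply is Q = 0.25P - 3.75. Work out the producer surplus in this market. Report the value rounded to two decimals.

332.25

Rewriting supply in inverse form: P = 15 + 4Q.
Set 131 - 5Q = 15 + 4Q, which gives 116 = 9Q, so Q* = 12.8889 and P* = 131 - 5(12.8889) = 66.5556.
The supply curve's price intercept is 15, so PS = (1/2)(Q*)(P* - 15) = (1/2)(12.8889)(51.5556) = 332.2469.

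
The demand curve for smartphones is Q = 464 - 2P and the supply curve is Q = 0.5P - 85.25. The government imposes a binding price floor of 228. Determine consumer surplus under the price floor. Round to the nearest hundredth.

16.00

Rewriting demand in inverse form: P = 232 - 0.5Q.
Rewriting supply in inverse form: P = 170.5 + 2Q.
Without the control, 232 - 0.5Q = 170.5 + 2Q so Q* = 24.6 and P* = 219.7.
At P = 228, buyers demand (232 - 228)/0.5 = 8 while sellers would supply more, so the quantity traded is 8 at price 228.
CS is the triangle under demand above 228: (1/2)(8)(232 - 228) = 16.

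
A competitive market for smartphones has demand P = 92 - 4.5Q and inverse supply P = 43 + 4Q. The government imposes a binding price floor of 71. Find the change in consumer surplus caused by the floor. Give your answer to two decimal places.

-25.77

Without the control, 92 - 4.5Q = 43 + 4Q so Q* = 5.7647 and P* = 66.0588.
At the floor price 71, quantity demanded is (92 - 71)/4.5 = 4.6667; demand is the short side, so Q = 4.6667 trades at P = 71.
CS goes from (1/2)(5.7647)(25.9412) = 74.7716 to 49 (computed as (92 - 71)(4.6667) - (1/2)(4.5)(4.6667)^2), a change of -25.7716.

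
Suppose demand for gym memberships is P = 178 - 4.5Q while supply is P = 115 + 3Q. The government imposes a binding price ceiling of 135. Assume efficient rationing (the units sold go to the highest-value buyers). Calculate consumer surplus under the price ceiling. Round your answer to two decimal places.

186.67

Free-market equilibrium: 178 - 4.5Q = 115 + 3Q gives Q* = 8.4, P* = 140.2.
At P = 135, sellers supply (135 - 115)/3 = 6.6667 while buyers want more, so the quantity traded is 6.6667 at price 135.
The demand price at Q = 6.6667 is 148. CS is the trapezoid between demand and 135 over [0, 6.6667]: (1/2)[(178 - 135) + (148 - 135)](6.6667) = 186.6667.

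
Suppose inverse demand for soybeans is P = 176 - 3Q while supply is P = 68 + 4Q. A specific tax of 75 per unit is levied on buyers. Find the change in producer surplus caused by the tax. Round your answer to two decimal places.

Pre-tax equilibrium: 176 - 3Q = 68 + 4Q gives Q* = 15.4286, P* = 129.7143.
With the tax, buyers' net willingness to pay falls by 75: (176 - 75) - 3Q = 68 + 4Q, so Q_t = 4.7143. Buyers pay P_b = 161.8571; sellers receive P_s = P_b - 75 = 86.8571.
PS falls from (1/2)(15.4286)(61.7143) = 476.0816 to (1/2)(4.7143)(18.8571) = 44.449, a change of -431.6327.

-431.63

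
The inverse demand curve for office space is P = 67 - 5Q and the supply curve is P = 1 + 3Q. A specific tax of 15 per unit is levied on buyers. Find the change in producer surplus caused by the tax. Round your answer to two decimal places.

Pre-tax equilibrium: 67 - 5Q = 1 + 3Q gives Q* = 8.25, P* = 25.75.
A tax on buyers shifts demand down by 15: (67 - 15) - 5Q = 1 + 3Q, so Q_t = 6.375. Buyers pay P_b = 35.125; sellers receive P_s = P_b - 15 = 20.125.
PS falls from (1/2)(8.25)(24.75) = 102.0938 to (1/2)(6.375)(19.125) = 60.9609, a change of -41.1328.

-41.13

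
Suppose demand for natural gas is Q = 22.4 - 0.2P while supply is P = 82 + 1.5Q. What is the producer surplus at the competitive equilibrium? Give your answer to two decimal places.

15.98

Rewriting demand in inverse form: P = 112 - 5Q.
Set 112 - 5Q = 82 + 1.5Q, which gives 30 = 6.5Q, so Q* = 4.6154 and P* = 112 - 5(4.6154) = 88.9231.
PS is the area between P* and the supply curve from 0 to Q*: (1/2)(4.6154)(6.9231) = 15.9763.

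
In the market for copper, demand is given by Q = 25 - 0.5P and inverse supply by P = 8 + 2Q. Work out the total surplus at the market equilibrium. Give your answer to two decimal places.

Rewriting demand in inverse form: P = 50 - 2Q.
Setting demand equal to supply, 42 = 4Q, so Q* = 10.5 and P* = 29.
CS = (1/2)(10.5)(21) = 110.25 and PS = (1/2)(10.5)(21) = 110.25, so total surplus = 220.5.

220.50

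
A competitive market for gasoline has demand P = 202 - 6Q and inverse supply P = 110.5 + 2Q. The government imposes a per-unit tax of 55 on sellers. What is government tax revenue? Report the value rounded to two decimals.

250.94

Without the tax, 202 - 6Q = 110.5 + 2Q so Q* = 11.4375 and P* = 133.375.
With the tax, sellers need 55 more per unit: 202 - 6Q = 110.5 + 2Q + 55, so Q_t = 4.5625. Buyers pay P_b = 174.625; sellers receive P_s = P_b - 55 = 119.625.
Revenue is the tax times quantity traded: 55 x 4.5625 = 250.9375.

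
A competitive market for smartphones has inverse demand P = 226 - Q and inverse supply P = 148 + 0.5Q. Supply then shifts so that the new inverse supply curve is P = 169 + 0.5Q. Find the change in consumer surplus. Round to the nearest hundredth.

Initial equilibrium: Q_0 = 52, P_0 = 174; CS_0 = (1/2)(52)(52) = 1352, PS_0 = (1/2)(52)(26) = 676.
New equilibrium: 226 - Q = 169 + 0.5Q gives Q_1 = 38, P_1 = 188; CS_1 = 722, PS_1 = 361.
Change in consumer surplus = 722 - 1352 = -630.

-630.00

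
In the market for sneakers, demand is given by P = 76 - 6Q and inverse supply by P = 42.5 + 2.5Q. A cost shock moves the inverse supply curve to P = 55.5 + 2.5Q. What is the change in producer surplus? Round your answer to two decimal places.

-12.15

Initial equilibrium: Q_0 = 3.9412, P_0 = 52.3529; CS_0 = (1/2)(3.9412)(23.6471) = 46.5986, PS_0 = (1/2)(3.9412)(9.8529) = 19.4161.
New equilibrium: 76 - 6Q = 55.5 + 2.5Q gives Q_1 = 2.4118, P_1 = 61.5294; CS_1 = 17.4498, PS_1 = 7.2708.
Change in producer surplus = 7.2708 - 19.4161 = -12.1453.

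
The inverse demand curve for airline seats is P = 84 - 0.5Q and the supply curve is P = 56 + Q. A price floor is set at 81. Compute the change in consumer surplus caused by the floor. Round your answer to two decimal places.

Without the control, 84 - 0.5Q = 56 + Q so Q* = 18.6667 and P* = 74.6667.
At P = 81, buyers demand (84 - 81)/0.5 = 6 while sellers would supply more, so the quantity traded is 6 at price 81.
CS goes from (1/2)(18.6667)(9.3333) = 87.1111 to 9 (computed as (84 - 81)(6) - (1/2)(0.5)(6)^2), a change of -78.1111.

-78.11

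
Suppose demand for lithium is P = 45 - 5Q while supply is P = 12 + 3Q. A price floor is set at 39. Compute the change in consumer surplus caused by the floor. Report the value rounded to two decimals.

Free-market equilibrium: 45 - 5Q = 12 + 3Q gives Q* = 4.125, P* = 24.375.
At the floor price 39, quantity demanded is (45 - 39)/5 = 1.2; demand is the short side, so Q = 1.2 trades at P = 39.
CS goes from (1/2)(4.125)(20.625) = 42.5391 to 3.6 (computed as (45 - 39)(1.2) - (1/2)(5)(1.2)^2), a change of -38.9391.

-38.94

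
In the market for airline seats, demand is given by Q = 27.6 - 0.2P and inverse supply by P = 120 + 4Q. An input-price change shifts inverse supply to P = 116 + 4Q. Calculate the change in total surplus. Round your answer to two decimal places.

8.89

Rewriting demand in inverse form: P = 138 - 5Q.
Initial equilibrium: Q_0 = 2, P_0 = 128; CS_0 = (1/2)(2)(10) = 10, PS_0 = (1/2)(2)(8) = 8.
New equilibrium: 138 - 5Q = 116 + 4Q gives Q_1 = 2.4444, P_1 = 125.7778; CS_1 = 14.9383, PS_1 = 11.9506.
Change in total surplus = (14.9383 + 11.9506) - (10 + 8) = 8.8889.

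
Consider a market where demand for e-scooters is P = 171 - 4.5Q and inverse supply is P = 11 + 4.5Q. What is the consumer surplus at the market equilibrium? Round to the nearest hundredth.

711.11

Equilibrium: 171 - 4.5Q = 11 + 4.5Q, so Q* = 17.7778 and P* = 91.
The demand choke price is 171, so CS = (1/2)(Q*)(171 - P*) = (1/2)(17.7778)(80) = 711.1111.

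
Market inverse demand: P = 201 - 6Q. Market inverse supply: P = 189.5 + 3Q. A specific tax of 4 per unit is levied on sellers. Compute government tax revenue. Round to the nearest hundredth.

Without the tax, 201 - 6Q = 189.5 + 3Q so Q* = 1.2778 and P* = 193.3333.
A tax on sellers shifts supply up by 4: 201 - 6Q = 189.5 + 3Q + 4, so Q_t = 0.8333. Buyers pay P_b = 196; sellers receive P_s = P_b - 4 = 192.
Tax revenue = t x Q_t = 4 x 0.8333 = 3.3333.

3.33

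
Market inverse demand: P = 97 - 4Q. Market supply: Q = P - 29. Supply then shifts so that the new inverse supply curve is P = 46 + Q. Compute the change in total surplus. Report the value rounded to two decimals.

-202.30

Rewriting supply in inverse form: P = 29 + Q.
Initial equilibrium: Q_0 = 13.6, P_0 = 42.6; CS_0 = (1/2)(13.6)(54.4) = 369.92, PS_0 = (1/2)(13.6)(13.6) = 92.48.
New equilibrium: 97 - 4Q = 46 + Q gives Q_1 = 10.2, P_1 = 56.2; CS_1 = 208.08, PS_1 = 52.02.
Change in total surplus = (208.08 + 52.02) - (369.92 + 92.48) = -202.3.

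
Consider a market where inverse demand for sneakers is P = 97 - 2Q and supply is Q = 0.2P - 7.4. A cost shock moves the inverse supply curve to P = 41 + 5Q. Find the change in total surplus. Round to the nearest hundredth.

-33.14

Rewriting supply in inverse form: P = 37 + 5Q.
Initial equilibrium: Q_0 = 8.5714, P_0 = 79.8571; CS_0 = (1/2)(8.5714)(17.1429) = 73.4694, PS_0 = (1/2)(8.5714)(42.8571) = 183.6735.
New equilibrium: 97 - 2Q = 41 + 5Q gives Q_1 = 8, P_1 = 81; CS_1 = 64, PS_1 = 160.
Change in total surplus = (64 + 160) - (73.4694 + 183.6735) = -33.1429.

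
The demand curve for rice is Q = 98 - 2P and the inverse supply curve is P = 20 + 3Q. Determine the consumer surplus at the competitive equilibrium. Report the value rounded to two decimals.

Rewriting demand in inverse form: P = 49 - 0.5Q.
Equilibrium: 49 - 0.5Q = 20 + 3Q, so Q* = 8.2857 and P* = 44.8571.
The demand choke price is 49, so CS = (1/2)(Q*)(49 - P*) = (1/2)(8.2857)(4.1429) = 17.1633.

17.16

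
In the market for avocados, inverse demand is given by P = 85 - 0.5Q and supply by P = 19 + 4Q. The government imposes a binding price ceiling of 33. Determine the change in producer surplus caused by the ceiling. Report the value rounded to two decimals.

-405.72

Free-market equilibrium: 85 - 0.5Q = 19 + 4Q gives Q* = 14.6667, P* = 77.6667.
At P = 33, sellers supply (33 - 19)/4 = 3.5 while buyers want more, so the quantity traded is 3.5 at price 33.
PS goes from (1/2)(14.6667)(58.6667) = 430.2222 to 24.5 (computed as (33 - 19)(3.5) - (1/2)(4)(3.5)^2), a change of -405.7222.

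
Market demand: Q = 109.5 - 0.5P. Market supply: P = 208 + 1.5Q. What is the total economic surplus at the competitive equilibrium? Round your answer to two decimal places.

Rewriting demand in inverse form: P = 219 - 2Q.
Set 219 - 2Q = 208 + 1.5Q, which gives 11 = 3.5Q, so Q* = 3.1429 and P* = 219 - 2(3.1429) = 212.7143.
Total surplus is the full triangle between the curves from 0 to Q*: (1/2)(3.1429)(219 - 208) = 17.2857.

17.29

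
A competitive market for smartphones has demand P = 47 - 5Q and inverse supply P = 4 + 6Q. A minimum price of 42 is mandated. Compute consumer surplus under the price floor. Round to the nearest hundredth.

2.50

Free-market equilibrium: 47 - 5Q = 4 + 6Q gives Q* = 3.9091, P* = 27.4545.
At P = 42, buyers demand (47 - 42)/5 = 1 while sellers would supply more, so the quantity traded is 1 at price 42.
CS is the triangle under demand above 42: (1/2)(1)(47 - 42) = 2.5.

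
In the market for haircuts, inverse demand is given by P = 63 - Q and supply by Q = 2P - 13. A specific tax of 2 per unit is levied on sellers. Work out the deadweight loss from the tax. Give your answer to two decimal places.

Rewriting supply in inverse form: P = 6.5 + 0.5Q.
Without the tax, 63 - Q = 6.5 + 0.5Q so Q* = 37.6667 and P* = 25.3333.
With the tax, sellers need 2 more per unit: 63 - Q = 6.5 + 0.5Q + 2, so Q_t = 36.3333. Buyers pay P_b = 26.6667; sellers receive P_s = P_b - 2 = 24.6667.
The welfare triangle lost has base Q* - Q_t = 1.3333 and height t = 2, so DWL = (1/2)(1.3333)(2) = 1.3333.

1.33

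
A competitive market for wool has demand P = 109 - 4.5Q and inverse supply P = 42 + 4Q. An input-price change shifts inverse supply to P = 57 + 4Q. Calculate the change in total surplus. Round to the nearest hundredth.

-105.00

Initial equilibrium: Q_0 = 7.8824, P_0 = 73.5294; CS_0 = (1/2)(7.8824)(35.4706) = 139.7958, PS_0 = (1/2)(7.8824)(31.5294) = 124.263.
New equilibrium: 109 - 4.5Q = 57 + 4Q gives Q_1 = 6.1176, P_1 = 81.4706; CS_1 = 84.2076, PS_1 = 74.8512.
Change in total surplus = (84.2076 + 74.8512) - (139.7958 + 124.263) = -105.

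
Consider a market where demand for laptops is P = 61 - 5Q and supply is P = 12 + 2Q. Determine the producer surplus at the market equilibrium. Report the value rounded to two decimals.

Set 61 - 5Q = 12 + 2Q, which gives 49 = 7Q, so Q* = 7 and P* = 61 - 5(7) = 26.
PS is the area between P* and the supply curve from 0 to Q*: (1/2)(7)(14) = 49.

49.00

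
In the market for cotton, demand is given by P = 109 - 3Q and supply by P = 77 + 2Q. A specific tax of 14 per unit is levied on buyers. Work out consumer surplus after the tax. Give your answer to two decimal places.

19.44

Pre-tax equilibrium: 109 - 3Q = 77 + 2Q gives Q* = 6.4, P* = 89.8.
A tax on buyers shifts demand down by 14: (109 - 14) - 3Q = 77 + 2Q, so Q_t = 3.6. Buyers pay P_b = 98.2; sellers receive P_s = P_b - 14 = 84.2.
Consumer surplus is the triangle under demand above P_b: (1/2)(3.6)(109 - 98.2) = 19.44.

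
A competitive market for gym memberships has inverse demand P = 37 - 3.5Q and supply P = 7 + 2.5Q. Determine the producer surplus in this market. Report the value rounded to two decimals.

Setting demand equal to supply, 30 = 6Q, so Q* = 5 and P* = 19.5.
The supply curve's price intercept is 7, so PS = (1/2)(Q*)(P* - 7) = (1/2)(5)(12.5) = 31.25.

31.25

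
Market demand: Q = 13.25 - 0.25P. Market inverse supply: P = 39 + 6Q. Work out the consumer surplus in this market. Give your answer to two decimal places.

Rewriting demand in inverse form: P = 53 - 4Q.
Setting demand equal to supply, 14 = 10Q, so Q* = 1.4 and P* = 47.4.
Consumer surplus is the triangle under demand above P*: (1/2)(1.4)(53 - 47.4) = (1/2)(1.4)(5.6) = 3.92.

3.92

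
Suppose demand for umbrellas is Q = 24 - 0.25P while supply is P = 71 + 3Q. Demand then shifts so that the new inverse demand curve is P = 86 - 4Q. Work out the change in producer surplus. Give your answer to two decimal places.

Rewriting demand in inverse form: P = 96 - 4Q.
Initial equilibrium: Q_0 = 3.5714, P_0 = 81.7143; CS_0 = (1/2)(3.5714)(14.2857) = 25.5102, PS_0 = (1/2)(3.5714)(10.7143) = 19.1327.
New equilibrium: 86 - 4Q = 71 + 3Q gives Q_1 = 2.1429, P_1 = 77.4286; CS_1 = 9.1837, PS_1 = 6.8878.
Change in producer surplus = 6.8878 - 19.1327 = -12.2449.

-12.24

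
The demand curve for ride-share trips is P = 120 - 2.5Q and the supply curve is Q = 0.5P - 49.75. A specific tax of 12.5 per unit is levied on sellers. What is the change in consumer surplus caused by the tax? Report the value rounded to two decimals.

-21.99

Rewriting supply in inverse form: P = 99.5 + 2Q.
Without the tax, 120 - 2.5Q = 99.5 + 2Q so Q* = 4.5556 and P* = 108.6111.
With the tax, sellers need 12.5 more per unit: 120 - 2.5Q = 99.5 + 2Q + 12.5, so Q_t = 1.7778. Buyers pay P_b = 115.5556; sellers receive P_s = P_b - 12.5 = 103.0556.
CS falls from (1/2)(4.5556)(11.3889) = 25.9414 to (1/2)(1.7778)(4.4444) = 3.9506, a change of -21.9907.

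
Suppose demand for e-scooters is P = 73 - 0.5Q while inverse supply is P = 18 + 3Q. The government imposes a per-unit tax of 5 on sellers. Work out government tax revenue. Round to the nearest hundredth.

Pre-tax equilibrium: 73 - 0.5Q = 18 + 3Q gives Q* = 15.7143, P* = 65.1429.
A tax on sellers shifts supply up by 5: 73 - 0.5Q = 18 + 3Q + 5, so Q_t = 14.2857. Buyers pay P_b = 65.8571; sellers receive P_s = P_b - 5 = 60.8571.
Revenue is the tax times quantity traded: 5 x 14.2857 = 71.4286.

71.43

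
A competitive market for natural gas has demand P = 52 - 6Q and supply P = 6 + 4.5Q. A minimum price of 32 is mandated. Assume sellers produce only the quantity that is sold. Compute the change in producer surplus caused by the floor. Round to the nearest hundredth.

18.48

Free-market equilibrium: 52 - 6Q = 6 + 4.5Q gives Q* = 4.381, P* = 25.7143.
At the floor price 32, quantity demanded is (52 - 32)/6 = 3.3333; demand is the short side, so Q = 3.3333 trades at P = 32.
PS goes from (1/2)(4.381)(19.7143) = 43.1837 to 61.6667 (computed as (32 - 6)(3.3333) - (1/2)(4.5)(3.3333)^2), a change of 18.483.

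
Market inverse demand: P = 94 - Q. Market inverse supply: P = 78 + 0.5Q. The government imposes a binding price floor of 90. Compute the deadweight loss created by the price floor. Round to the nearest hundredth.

33.33

Without the control, 94 - Q = 78 + 0.5Q so Q* = 10.6667 and P* = 83.3333.
At P = 90, buyers demand (94 - 90)/1 = 4 while sellers would supply more, so the quantity traded is 4 at price 90.
The lost-trades triangle has base Q* - 4 = 6.6667 and height equal to the gap between the curves at Q = 4, which is 90 - 80 = 10. DWL = (1/2)(6.6667)(10) = 33.3333.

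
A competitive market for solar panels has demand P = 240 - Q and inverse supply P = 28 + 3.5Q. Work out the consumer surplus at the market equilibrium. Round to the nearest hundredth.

1109.73

Setting demand equal to supply, 212 = 4.5Q, so Q* = 47.1111 and P* = 192.8889.
CS is the area between the demand curve and P* from 0 to Q*: (1/2)(47.1111)(47.1111) = 1109.7284.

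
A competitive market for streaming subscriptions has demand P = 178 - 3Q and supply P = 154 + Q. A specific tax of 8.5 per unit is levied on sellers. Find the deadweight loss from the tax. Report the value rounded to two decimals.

Without the tax, 178 - 3Q = 154 + Q so Q* = 6 and P* = 160.
A tax on sellers shifts supply up by 8.5: 178 - 3Q = 154 + Q + 8.5, so Q_t = 3.875. Buyers pay P_b = 166.375; sellers receive P_s = P_b - 8.5 = 157.875.
Deadweight loss is the triangle between the curves from Q_t to Q*: (1/2)(6 - 3.875)(8.5) = 9.0312.

9.03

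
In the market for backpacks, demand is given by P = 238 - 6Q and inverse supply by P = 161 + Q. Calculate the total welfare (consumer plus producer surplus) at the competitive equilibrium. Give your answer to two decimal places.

423.50

Set 238 - 6Q = 161 + Q, which gives 77 = 7Q, so Q* = 11 and P* = 238 - 6(11) = 172.
Total surplus is the full triangle between the curves from 0 to Q*: (1/2)(11)(238 - 161) = 423.5.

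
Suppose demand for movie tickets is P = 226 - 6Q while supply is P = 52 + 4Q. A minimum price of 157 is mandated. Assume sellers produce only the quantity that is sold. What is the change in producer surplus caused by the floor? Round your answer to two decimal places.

337.48

Without the control, 226 - 6Q = 52 + 4Q so Q* = 17.4 and P* = 121.6.
At P = 157, buyers demand (226 - 157)/6 = 11.5 while sellers would supply more, so the quantity traded is 11.5 at price 157.
PS goes from (1/2)(17.4)(69.6) = 605.52 to 943 (computed as (157 - 52)(11.5) - (1/2)(4)(11.5)^2), a change of 337.48.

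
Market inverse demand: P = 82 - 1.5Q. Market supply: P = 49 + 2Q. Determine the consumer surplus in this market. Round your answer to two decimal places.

66.67

Set 82 - 1.5Q = 49 + 2Q, which gives 33 = 3.5Q, so Q* = 9.4286 and P* = 82 - 1.5(9.4286) = 67.8571.
Consumer surplus is the triangle under demand above P*: (1/2)(9.4286)(82 - 67.8571) = (1/2)(9.4286)(14.1429) = 66.6735.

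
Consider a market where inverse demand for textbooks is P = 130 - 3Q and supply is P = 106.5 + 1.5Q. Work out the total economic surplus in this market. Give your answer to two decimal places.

61.36

Setting demand equal to supply, 23.5 = 4.5Q, so Q* = 5.2222 and P* = 114.3333.
Total surplus is the full triangle between the curves from 0 to Q*: (1/2)(5.2222)(130 - 106.5) = 61.3611.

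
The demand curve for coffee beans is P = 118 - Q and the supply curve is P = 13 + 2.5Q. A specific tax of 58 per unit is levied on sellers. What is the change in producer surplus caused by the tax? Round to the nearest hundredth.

Without the tax, 118 - Q = 13 + 2.5Q so Q* = 30 and P* = 88.
A tax on sellers shifts supply up by 58: 118 - Q = 13 + 2.5Q + 58, so Q_t = 13.4286. Buyers pay P_b = 104.5714; sellers receive P_s = P_b - 58 = 46.5714.
PS falls from (1/2)(30)(75) = 1125 to (1/2)(13.4286)(33.5714) = 225.4082, a change of -899.5918.

-899.59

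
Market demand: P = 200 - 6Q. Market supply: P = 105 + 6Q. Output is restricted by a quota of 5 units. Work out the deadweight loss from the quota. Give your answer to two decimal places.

Without the quota, 200 - 6Q = 105 + 6Q gives Q* = 7.9167.
At Q = 5 the demand price is 200 - 6(5) = 170 and the supply price is 105 + 6(5) = 135.
DWL = (1/2)(gap between curves at 5) x (Q* - 5) = (1/2)(35)(2.9167) = 51.0417.

51.04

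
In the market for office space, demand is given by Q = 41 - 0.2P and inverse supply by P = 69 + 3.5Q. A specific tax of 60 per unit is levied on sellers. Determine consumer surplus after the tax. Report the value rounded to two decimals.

199.86

Rewriting demand in inverse form: P = 205 - 5Q.
Pre-tax equilibrium: 205 - 5Q = 69 + 3.5Q gives Q* = 16, P* = 125.
A tax on sellers shifts supply up by 60: 205 - 5Q = 69 + 3.5Q + 60, so Q_t = 8.9412. Buyers pay P_b = 160.2941; sellers receive P_s = P_b - 60 = 100.2941.
CS = (1/2)(Q_t)(205 - P_b) = (1/2)(8.9412)(44.7059) = 199.8616.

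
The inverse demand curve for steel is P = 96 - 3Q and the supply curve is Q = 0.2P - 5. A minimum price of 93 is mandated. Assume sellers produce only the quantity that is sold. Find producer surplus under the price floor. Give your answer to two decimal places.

65.50

Rewriting supply in inverse form: P = 25 + 5Q.
Without the control, 96 - 3Q = 25 + 5Q so Q* = 8.875 and P* = 69.375.
At P = 93, buyers demand (96 - 93)/3 = 1 while sellers would supply more, so the quantity traded is 1 at price 93.
The supply price at Q = 1 is 30. PS is the trapezoid between 93 and supply over [0, 1]: (1/2)[(93 - 25) + (93 - 30)](1) = 65.5.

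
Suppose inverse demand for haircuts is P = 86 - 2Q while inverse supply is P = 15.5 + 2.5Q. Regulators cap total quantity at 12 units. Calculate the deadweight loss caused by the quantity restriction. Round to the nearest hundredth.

Without the quota, 86 - 2Q = 15.5 + 2.5Q gives Q* = 15.6667.
At Q = 12 the demand price is 86 - 2(12) = 62 and the supply price is 15.5 + 2.5(12) = 45.5.
DWL = (1/2)(gap between curves at 12) x (Q* - 12) = (1/2)(16.5)(3.6667) = 30.25.

30.25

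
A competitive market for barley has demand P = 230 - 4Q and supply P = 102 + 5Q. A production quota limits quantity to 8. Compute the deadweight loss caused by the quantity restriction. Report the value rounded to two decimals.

Without the quota, 230 - 4Q = 102 + 5Q gives Q* = 14.2222.
At Q = 8 the demand price is 230 - 4(8) = 198 and the supply price is 102 + 5(8) = 142.
Deadweight loss is the triangle between the curves from 8 to 14.2222: (1/2)(198 - 142)(14.2222 - 8) = 174.2222.

174.22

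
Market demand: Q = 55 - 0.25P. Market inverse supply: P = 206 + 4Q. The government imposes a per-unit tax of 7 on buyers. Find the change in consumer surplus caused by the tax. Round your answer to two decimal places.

-4.59

Rewriting demand in inverse form: P = 220 - 4Q.
Without the tax, 220 - 4Q = 206 + 4Q so Q* = 1.75 and P* = 213.
With the tax, buyers' net willingness to pay falls by 7: (220 - 7) - 4Q = 206 + 4Q, so Q_t = 0.875. Buyers pay P_b = 216.5; sellers receive P_s = P_b - 7 = 209.5.
Consumers lose the trapezoid between P* and P_b out to Q_t plus the triangle from Q_t to Q*: change in CS = 1.5312 - 6.125 = -4.5938.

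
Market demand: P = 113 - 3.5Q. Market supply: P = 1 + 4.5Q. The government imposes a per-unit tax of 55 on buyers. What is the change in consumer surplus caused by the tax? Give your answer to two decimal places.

Pre-tax equilibrium: 113 - 3.5Q = 1 + 4.5Q gives Q* = 14, P* = 64.
A tax on buyers shifts demand down by 55: (113 - 55) - 3.5Q = 1 + 4.5Q, so Q_t = 7.125. Buyers pay P_b = 88.0625; sellers receive P_s = P_b - 55 = 33.0625.
CS falls from (1/2)(14)(49) = 343 to (1/2)(7.125)(24.9375) = 88.8398, a change of -254.1602.

-254.16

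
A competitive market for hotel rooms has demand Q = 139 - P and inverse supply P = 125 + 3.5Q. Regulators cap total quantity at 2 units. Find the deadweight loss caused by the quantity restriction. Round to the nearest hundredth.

Rewriting demand in inverse form: P = 139 - Q.
Without the quota, 139 - Q = 125 + 3.5Q gives Q* = 3.1111.
At Q = 2 the demand price is 139 - (2) = 137 and the supply price is 125 + 3.5(2) = 132.
Deadweight loss is the triangle between the curves from 2 to 3.1111: (1/2)(137 - 132)(3.1111 - 2) = 2.7778.

2.78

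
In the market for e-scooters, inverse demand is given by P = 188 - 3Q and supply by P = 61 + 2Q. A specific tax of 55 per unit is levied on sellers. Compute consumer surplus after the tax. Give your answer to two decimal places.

311.04

Pre-tax equilibrium: 188 - 3Q = 61 + 2Q gives Q* = 25.4, P* = 111.8.
With the tax, sellers need 55 more per unit: 188 - 3Q = 61 + 2Q + 55, so Q_t = 14.4. Buyers pay P_b = 144.8; sellers receive P_s = P_b - 55 = 89.8.
Consumer surplus is the triangle under demand above P_b: (1/2)(14.4)(188 - 144.8) = 311.04.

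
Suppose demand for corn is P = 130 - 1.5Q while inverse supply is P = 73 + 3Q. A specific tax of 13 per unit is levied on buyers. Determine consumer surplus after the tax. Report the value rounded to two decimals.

71.70

Pre-tax equilibrium: 130 - 1.5Q = 73 + 3Q gives Q* = 12.6667, P* = 111.
A tax on buyers shifts demand down by 13: (130 - 13) - 1.5Q = 73 + 3Q, so Q_t = 9.7778. Buyers pay P_b = 115.3333; sellers receive P_s = P_b - 13 = 102.3333.
Consumer surplus is the triangle under demand above P_b: (1/2)(9.7778)(130 - 115.3333) = 71.7037.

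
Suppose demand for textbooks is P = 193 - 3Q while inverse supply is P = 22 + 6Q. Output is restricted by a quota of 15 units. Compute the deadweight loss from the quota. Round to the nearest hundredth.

Unrestricted equilibrium: Q* = (193 - 22)/(3 + 6) = 19.
At Q = 15 the demand price is 193 - 3(15) = 148 and the supply price is 22 + 6(15) = 112.
DWL = (1/2)(gap between curves at 15) x (Q* - 15) = (1/2)(36)(4) = 72.

72.00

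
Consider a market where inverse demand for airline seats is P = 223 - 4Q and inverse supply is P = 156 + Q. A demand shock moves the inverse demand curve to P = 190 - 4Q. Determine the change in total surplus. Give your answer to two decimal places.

Initial equilibrium: Q_0 = 13.4, P_0 = 169.4; CS_0 = (1/2)(13.4)(53.6) = 359.12, PS_0 = (1/2)(13.4)(13.4) = 89.78.
New equilibrium: 190 - 4Q = 156 + Q gives Q_1 = 6.8, P_1 = 162.8; CS_1 = 92.48, PS_1 = 23.12.
Change in total surplus = (92.48 + 23.12) - (359.12 + 89.78) = -333.3.

-333.30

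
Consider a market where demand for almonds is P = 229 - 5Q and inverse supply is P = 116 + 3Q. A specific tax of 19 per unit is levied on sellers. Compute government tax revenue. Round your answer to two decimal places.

Without the tax, 229 - 5Q = 116 + 3Q so Q* = 14.125 and P* = 158.375.
With the tax, sellers need 19 more per unit: 229 - 5Q = 116 + 3Q + 19, so Q_t = 11.75. Buyers pay P_b = 170.25; sellers receive P_s = P_b - 19 = 151.25.
Revenue is the tax times quantity traded: 19 x 11.75 = 223.25.

223.25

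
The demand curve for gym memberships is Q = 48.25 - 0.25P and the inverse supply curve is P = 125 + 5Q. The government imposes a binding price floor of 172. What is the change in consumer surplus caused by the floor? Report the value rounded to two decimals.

Rewriting demand in inverse form: P = 193 - 4Q.
Without the control, 193 - 4Q = 125 + 5Q so Q* = 7.5556 and P* = 162.7778.
At the floor price 172, quantity demanded is (193 - 172)/4 = 5.25; demand is the short side, so Q = 5.25 trades at P = 172.
CS goes from (1/2)(7.5556)(30.2222) = 114.1728 to 55.125 (computed as (193 - 172)(5.25) - (1/2)(4)(5.25)^2), a change of -59.0478.

-59.05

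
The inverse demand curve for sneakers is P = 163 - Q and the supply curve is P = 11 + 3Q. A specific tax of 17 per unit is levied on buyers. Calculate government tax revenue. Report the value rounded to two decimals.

Pre-tax equilibrium: 163 - Q = 11 + 3Q gives Q* = 38, P* = 125.
With the tax, buyers' net willingness to pay falls by 17: (163 - 17) - Q = 11 + 3Q, so Q_t = 33.75. Buyers pay P_b = 129.25; sellers receive P_s = P_b - 17 = 112.25.
Tax revenue = t x Q_t = 17 x 33.75 = 573.75.

573.75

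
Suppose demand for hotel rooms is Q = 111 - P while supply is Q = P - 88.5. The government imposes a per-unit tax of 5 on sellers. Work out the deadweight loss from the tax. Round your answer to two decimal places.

6.25

Rewriting demand in inverse form: P = 111 - Q.
Rewriting supply in inverse form: P = 88.5 + Q.
Pre-tax equilibrium: 111 - Q = 88.5 + Q gives Q* = 11.25, P* = 99.75.
With the tax, sellers need 5 more per unit: 111 - Q = 88.5 + Q + 5, so Q_t = 8.75. Buyers pay P_b = 102.25; sellers receive P_s = P_b - 5 = 97.25.
The welfare triangle lost has base Q* - Q_t = 2.5 and height t = 5, so DWL = (1/2)(2.5)(5) = 6.25.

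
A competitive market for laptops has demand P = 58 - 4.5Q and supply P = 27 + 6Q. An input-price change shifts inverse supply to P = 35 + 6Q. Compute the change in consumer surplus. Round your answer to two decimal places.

Initial equilibrium: Q_0 = 2.9524, P_0 = 44.7143; CS_0 = (1/2)(2.9524)(13.2857) = 19.6122, PS_0 = (1/2)(2.9524)(17.7143) = 26.1497.
New equilibrium: 58 - 4.5Q = 35 + 6Q gives Q_1 = 2.1905, P_1 = 48.1429; CS_1 = 10.7959, PS_1 = 14.3946.
Change in consumer surplus = 10.7959 - 19.6122 = -8.8163.

-8.82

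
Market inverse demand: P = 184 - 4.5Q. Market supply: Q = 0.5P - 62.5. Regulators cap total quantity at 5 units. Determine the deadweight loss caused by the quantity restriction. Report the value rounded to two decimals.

54.02

Rewriting supply in inverse form: P = 125 + 2Q.
Unrestricted equilibrium: Q* = (184 - 125)/(4.5 + 2) = 9.0769.
At Q = 5 the demand price is 184 - 4.5(5) = 161.5 and the supply price is 125 + 2(5) = 135.
DWL = (1/2)(gap between curves at 5) x (Q* - 5) = (1/2)(26.5)(4.0769) = 54.0192.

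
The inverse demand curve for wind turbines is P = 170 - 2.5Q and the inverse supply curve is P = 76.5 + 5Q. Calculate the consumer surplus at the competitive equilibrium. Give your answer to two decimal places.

194.27

Equilibrium: 170 - 2.5Q = 76.5 + 5Q, so Q* = 12.4667 and P* = 138.8333.
Consumer surplus is the triangle under demand above P*: (1/2)(12.4667)(170 - 138.8333) = (1/2)(12.4667)(31.1667) = 194.2722.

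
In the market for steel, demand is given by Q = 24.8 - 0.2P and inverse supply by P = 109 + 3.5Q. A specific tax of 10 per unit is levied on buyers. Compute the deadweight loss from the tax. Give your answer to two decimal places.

Rewriting demand in inverse form: P = 124 - 5Q.
Pre-tax equilibrium: 124 - 5Q = 109 + 3.5Q gives Q* = 1.7647, P* = 115.1765.
With the tax, buyers' net willingness to pay falls by 10: (124 - 10) - 5Q = 109 + 3.5Q, so Q_t = 0.5882. Buyers pay P_b = 121.0588; sellers receive P_s = P_b - 10 = 111.0588.
Deadweight loss is the triangle between the curves from Q_t to Q*: (1/2)(1.7647 - 0.5882)(10) = 5.8824.

5.88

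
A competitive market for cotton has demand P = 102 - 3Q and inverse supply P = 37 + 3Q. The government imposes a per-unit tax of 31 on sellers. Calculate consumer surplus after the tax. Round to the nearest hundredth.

48.17

Without the tax, 102 - 3Q = 37 + 3Q so Q* = 10.8333 and P* = 69.5.
A tax on sellers shifts supply up by 31: 102 - 3Q = 37 + 3Q + 31, so Q_t = 5.6667. Buyers pay P_b = 85; sellers receive P_s = P_b - 31 = 54.
Consumer surplus is the triangle under demand above P_b: (1/2)(5.6667)(102 - 85) = 48.1667.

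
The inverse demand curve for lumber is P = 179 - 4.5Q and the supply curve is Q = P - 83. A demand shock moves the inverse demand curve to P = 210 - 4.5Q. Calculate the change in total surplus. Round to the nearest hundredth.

Rewriting supply in inverse form: P = 83 + Q.
Initial equilibrium: Q_0 = 17.4545, P_0 = 100.4545; CS_0 = (1/2)(17.4545)(78.5455) = 685.4876, PS_0 = (1/2)(17.4545)(17.4545) = 152.3306.
New equilibrium: 210 - 4.5Q = 83 + Q gives Q_1 = 23.0909, P_1 = 106.0909; CS_1 = 1199.6777, PS_1 = 266.595.
Change in total surplus = (1199.6777 + 266.595) - (685.4876 + 152.3306) = 628.4545.

628.45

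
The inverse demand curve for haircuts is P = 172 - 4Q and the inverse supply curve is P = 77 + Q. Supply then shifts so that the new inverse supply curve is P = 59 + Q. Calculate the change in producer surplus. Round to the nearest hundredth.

Initial equilibrium: Q_0 = 19, P_0 = 96; CS_0 = (1/2)(19)(76) = 722, PS_0 = (1/2)(19)(19) = 180.5.
New equilibrium: 172 - 4Q = 59 + Q gives Q_1 = 22.6, P_1 = 81.6; CS_1 = 1021.52, PS_1 = 255.38.
Change in producer surplus = 255.38 - 180.5 = 74.88.

74.88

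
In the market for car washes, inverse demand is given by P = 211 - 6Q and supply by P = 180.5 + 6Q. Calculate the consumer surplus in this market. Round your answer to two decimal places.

19.38

Set 211 - 6Q = 180.5 + 6Q, which gives 30.5 = 12Q, so Q* = 2.5417 and P* = 211 - 6(2.5417) = 195.75.
Consumer surplus is the triangle under demand above P*: (1/2)(2.5417)(211 - 195.75) = (1/2)(2.5417)(15.25) = 19.3802.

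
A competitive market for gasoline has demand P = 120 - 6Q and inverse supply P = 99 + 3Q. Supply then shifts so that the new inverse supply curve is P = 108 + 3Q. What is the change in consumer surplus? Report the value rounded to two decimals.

-11.00

Initial equilibrium: Q_0 = 2.3333, P_0 = 106; CS_0 = (1/2)(2.3333)(14) = 16.3333, PS_0 = (1/2)(2.3333)(7) = 8.1667.
New equilibrium: 120 - 6Q = 108 + 3Q gives Q_1 = 1.3333, P_1 = 112; CS_1 = 5.3333, PS_1 = 2.6667.
Change in consumer surplus = 5.3333 - 16.3333 = -11.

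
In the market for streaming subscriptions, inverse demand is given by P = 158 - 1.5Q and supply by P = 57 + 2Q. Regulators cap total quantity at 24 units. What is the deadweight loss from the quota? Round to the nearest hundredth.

Without the quota, 158 - 1.5Q = 57 + 2Q gives Q* = 28.8571.
At Q = 24 the demand price is 158 - 1.5(24) = 122 and the supply price is 57 + 2(24) = 105.
DWL = (1/2)(gap between curves at 24) x (Q* - 24) = (1/2)(17)(4.8571) = 41.2857.

41.29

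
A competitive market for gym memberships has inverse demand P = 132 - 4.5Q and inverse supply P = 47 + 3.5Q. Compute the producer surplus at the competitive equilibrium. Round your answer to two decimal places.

Equilibrium: 132 - 4.5Q = 47 + 3.5Q, so Q* = 10.625 and P* = 84.1875.
PS is the area between P* and the supply curve from 0 to Q*: (1/2)(10.625)(37.1875) = 197.5586.

197.56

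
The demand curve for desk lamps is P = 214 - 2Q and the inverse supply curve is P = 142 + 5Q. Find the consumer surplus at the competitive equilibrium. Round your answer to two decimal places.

105.80

Equilibrium: 214 - 2Q = 142 + 5Q, so Q* = 10.2857 and P* = 193.4286.
Consumer surplus is the triangle under demand above P*: (1/2)(10.2857)(214 - 193.4286) = (1/2)(10.2857)(20.5714) = 105.7959.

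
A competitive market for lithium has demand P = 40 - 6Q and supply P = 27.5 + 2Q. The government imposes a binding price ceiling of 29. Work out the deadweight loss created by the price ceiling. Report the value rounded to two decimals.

Free-market equilibrium: 40 - 6Q = 27.5 + 2Q gives Q* = 1.5625, P* = 30.625.
At P = 29, sellers supply (29 - 27.5)/2 = 0.75 while buyers want more, so the quantity traded is 0.75 at price 29.
At Q = 0.75 the demand price is 35.5 and the supply price is 29. Deadweight loss is the triangle between the curves from 0.75 to 1.5625: (1/2)(35.5 - 29)(1.5625 - 0.75) = 2.6406.

2.64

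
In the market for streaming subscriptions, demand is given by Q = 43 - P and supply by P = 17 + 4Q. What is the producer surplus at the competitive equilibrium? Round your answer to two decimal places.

54.08

Rewriting demand in inverse form: P = 43 - Q.
Equilibrium: 43 - Q = 17 + 4Q, so Q* = 5.2 and P* = 37.8.
The supply curve's price intercept is 17, so PS = (1/2)(Q*)(P* - 17) = (1/2)(5.2)(20.8) = 54.08.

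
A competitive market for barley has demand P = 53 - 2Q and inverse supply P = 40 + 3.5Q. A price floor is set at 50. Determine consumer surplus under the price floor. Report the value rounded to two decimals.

Without the control, 53 - 2Q = 40 + 3.5Q so Q* = 2.3636 and P* = 48.2727.
At the floor price 50, quantity demanded is (53 - 50)/2 = 1.5; demand is the short side, so Q = 1.5 trades at P = 50.
CS is the triangle under demand above 50: (1/2)(1.5)(53 - 50) = 2.25.

2.25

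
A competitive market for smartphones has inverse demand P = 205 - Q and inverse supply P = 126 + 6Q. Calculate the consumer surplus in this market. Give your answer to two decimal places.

Equilibrium: 205 - Q = 126 + 6Q, so Q* = 11.2857 and P* = 193.7143.
CS is the area between the demand curve and P* from 0 to Q*: (1/2)(11.2857)(11.2857) = 63.6837.

63.68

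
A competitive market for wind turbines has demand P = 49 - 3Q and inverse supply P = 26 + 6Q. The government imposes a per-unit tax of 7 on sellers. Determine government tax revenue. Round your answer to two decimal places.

Pre-tax equilibrium: 49 - 3Q = 26 + 6Q gives Q* = 2.5556, P* = 41.3333.
A tax on sellers shifts supply up by 7: 49 - 3Q = 26 + 6Q + 7, so Q_t = 1.7778. Buyers pay P_b = 43.6667; sellers receive P_s = P_b - 7 = 36.6667.
Revenue is the tax times quantity traded: 7 x 1.7778 = 12.4444.

12.44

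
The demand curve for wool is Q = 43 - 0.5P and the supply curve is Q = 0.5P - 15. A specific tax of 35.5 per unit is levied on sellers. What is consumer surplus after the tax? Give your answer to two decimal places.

26.27

Rewriting demand in inverse form: P = 86 - 2Q.
Rewriting supply in inverse form: P = 30 + 2Q.
Without the tax, 86 - 2Q = 30 + 2Q so Q* = 14 and P* = 58.
With the tax, sellers need 35.5 more per unit: 86 - 2Q = 30 + 2Q + 35.5, so Q_t = 5.125. Buyers pay P_b = 75.75; sellers receive P_s = P_b - 35.5 = 40.25.
Consumer surplus is the triangle under demand above P_b: (1/2)(5.125)(86 - 75.75) = 26.2656.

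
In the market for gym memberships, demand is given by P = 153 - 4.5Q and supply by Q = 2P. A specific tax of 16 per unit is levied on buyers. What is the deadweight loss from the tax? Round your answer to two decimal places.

25.60

Rewriting supply in inverse form: P = 0.5Q.
Pre-tax equilibrium: 153 - 4.5Q = 0.5Q gives Q* = 30.6, P* = 15.3.
A tax on buyers shifts demand down by 16: (153 - 16) - 4.5Q = 0.5Q, so Q_t = 27.4. Buyers pay P_b = 29.7; sellers receive P_s = P_b - 16 = 13.7.
The welfare triangle lost has base Q* - Q_t = 3.2 and height t = 16, so DWL = (1/2)(3.2)(16) = 25.6.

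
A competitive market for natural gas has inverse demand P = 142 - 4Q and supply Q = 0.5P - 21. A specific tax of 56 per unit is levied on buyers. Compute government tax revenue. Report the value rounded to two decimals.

410.67

Rewriting supply in inverse form: P = 42 + 2Q.
Without the tax, 142 - 4Q = 42 + 2Q so Q* = 16.6667 and P* = 75.3333.
With the tax, buyers' net willingness to pay falls by 56: (142 - 56) - 4Q = 42 + 2Q, so Q_t = 7.3333. Buyers pay P_b = 112.6667; sellers receive P_s = P_b - 56 = 56.6667.
Tax revenue = t x Q_t = 56 x 7.3333 = 410.6667.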